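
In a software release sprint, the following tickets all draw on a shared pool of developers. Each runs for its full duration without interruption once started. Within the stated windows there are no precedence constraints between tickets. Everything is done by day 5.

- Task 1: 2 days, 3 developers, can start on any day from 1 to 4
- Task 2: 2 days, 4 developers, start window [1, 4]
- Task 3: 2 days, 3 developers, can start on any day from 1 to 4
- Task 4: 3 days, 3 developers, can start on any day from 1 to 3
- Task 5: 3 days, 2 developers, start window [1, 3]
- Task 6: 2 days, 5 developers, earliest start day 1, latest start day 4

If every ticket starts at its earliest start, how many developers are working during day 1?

20

At early start, day 1 has: Task 1, Task 2, Task 3, Task 4, Task 5, Task 6.
Demand: 3 + 4 + 3 + 3 + 2 + 5 = 20.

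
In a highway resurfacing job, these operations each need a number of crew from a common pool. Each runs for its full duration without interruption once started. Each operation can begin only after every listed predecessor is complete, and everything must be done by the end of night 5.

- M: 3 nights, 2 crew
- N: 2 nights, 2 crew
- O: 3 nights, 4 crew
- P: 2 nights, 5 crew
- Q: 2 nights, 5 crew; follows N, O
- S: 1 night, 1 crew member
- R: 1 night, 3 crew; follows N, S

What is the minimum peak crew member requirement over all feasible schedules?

Early-start (M@1, N@1, O@1, P@1, Q@4, S@1, R@3) gives peak 14: n1:14  n2:13  n3:9  n4:5  n5:5.
Shift P→4.
Schedule M@1, N@1, O@1, P@4, Q@4, S@1, R@3: n1:9  n2:8  n3:9  n4:10  n5:10 — peak 10.
Total crew member-nights = 46 over 5 nights ⇒ peak ≥ ⌈46/5⌉ = 10, so 10 is optimal.

10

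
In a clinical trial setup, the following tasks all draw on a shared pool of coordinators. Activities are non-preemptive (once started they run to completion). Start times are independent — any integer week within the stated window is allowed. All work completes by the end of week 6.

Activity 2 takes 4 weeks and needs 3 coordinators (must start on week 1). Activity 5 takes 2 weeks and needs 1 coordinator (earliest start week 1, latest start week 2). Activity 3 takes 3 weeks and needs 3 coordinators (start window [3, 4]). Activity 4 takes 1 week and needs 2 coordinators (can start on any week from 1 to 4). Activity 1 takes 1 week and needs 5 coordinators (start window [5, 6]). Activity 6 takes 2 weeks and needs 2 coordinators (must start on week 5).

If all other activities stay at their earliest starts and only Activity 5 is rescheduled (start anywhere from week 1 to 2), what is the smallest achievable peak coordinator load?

Activity 5@1: w1:6  w2:4  w3:6  w4:6  w5:10  w6:2 → peak 10
Activity 5@2: w1:5  w2:4  w3:7  w4:6  w5:10  w6:2 → peak 10
Best is Activity 5@1, peak 10.

10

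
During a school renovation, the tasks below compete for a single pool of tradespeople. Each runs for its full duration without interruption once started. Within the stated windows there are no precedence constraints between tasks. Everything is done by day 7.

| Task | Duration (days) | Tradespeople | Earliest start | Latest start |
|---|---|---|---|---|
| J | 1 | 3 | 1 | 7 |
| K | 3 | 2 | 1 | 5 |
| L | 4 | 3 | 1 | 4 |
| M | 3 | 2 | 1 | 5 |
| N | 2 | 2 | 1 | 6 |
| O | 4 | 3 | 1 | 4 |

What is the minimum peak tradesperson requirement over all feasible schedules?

7

Early-start (J@1, K@1, L@1, M@1, N@1, O@1) gives peak 15: d1:15  d2:12  d3:10  d4:6  d5:0  d6:0  d7:0.
Shift L→2, N→6, O→4.
Schedule J@1, K@1, L@2, M@1, N@6, O@4: d1:7  d2:7  d3:7  d4:6  d5:6  d6:5  d7:5 — peak 7.
Total tradesperson-days = 43 over 7 days ⇒ peak ≥ ⌈43/7⌉ = 7, so 7 is optimal.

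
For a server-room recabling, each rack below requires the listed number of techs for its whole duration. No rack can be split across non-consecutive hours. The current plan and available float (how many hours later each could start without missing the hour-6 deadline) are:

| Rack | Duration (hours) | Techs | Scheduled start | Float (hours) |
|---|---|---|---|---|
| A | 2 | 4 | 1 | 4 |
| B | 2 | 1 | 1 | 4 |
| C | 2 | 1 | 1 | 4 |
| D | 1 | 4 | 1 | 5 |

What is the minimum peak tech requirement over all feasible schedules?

Early-start (A@1, B@1, C@1, D@1) gives peak 10: h1:10  h2:6  h3:0  h4:0  h5:0  h6:0.
Shift B→3, C→3, D→5.
Schedule A@1, B@3, C@3, D@5: h1:4  h2:4  h3:2  h4:2  h5:4  h6:0 — peak 4.

4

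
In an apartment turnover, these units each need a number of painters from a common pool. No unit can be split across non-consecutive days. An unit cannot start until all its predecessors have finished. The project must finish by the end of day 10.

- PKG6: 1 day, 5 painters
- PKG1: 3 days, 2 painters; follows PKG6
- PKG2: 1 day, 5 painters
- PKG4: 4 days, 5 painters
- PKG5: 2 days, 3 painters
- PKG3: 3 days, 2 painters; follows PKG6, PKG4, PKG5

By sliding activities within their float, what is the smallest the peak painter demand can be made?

7

Early-start (PKG6@1, PKG1@2, PKG2@1, PKG4@1, PKG5@1, PKG3@5) gives peak 18: d1:18  d2:10  d3:7  d4:7  d5:2  d6:2  d7:2  d8:0  d9:0  d10:0.
Shift PKG2→8, PKG4→2, PKG5→6, PKG3→8.
Schedule PKG6@1, PKG1@2, PKG2@8, PKG4@2, PKG5@6, PKG3@8: d1:5  d2:7  d3:7  d4:7  d5:5  d6:3  d7:3  d8:7  d9:2  d10:2 — peak 7.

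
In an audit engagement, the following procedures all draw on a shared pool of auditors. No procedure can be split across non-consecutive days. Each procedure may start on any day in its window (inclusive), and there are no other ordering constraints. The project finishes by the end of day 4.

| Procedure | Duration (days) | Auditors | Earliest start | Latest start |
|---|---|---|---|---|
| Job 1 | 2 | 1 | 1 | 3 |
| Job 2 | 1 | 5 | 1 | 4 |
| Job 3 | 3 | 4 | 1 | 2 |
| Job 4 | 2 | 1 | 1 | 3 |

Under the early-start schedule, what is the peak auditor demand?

Early-start schedule: Job 1@1, Job 2@1, Job 3@1, Job 4@1.
Load per day: day 1: 11, day 2: 6, day 3: 4, day 4: 0.
Peak is 11.

11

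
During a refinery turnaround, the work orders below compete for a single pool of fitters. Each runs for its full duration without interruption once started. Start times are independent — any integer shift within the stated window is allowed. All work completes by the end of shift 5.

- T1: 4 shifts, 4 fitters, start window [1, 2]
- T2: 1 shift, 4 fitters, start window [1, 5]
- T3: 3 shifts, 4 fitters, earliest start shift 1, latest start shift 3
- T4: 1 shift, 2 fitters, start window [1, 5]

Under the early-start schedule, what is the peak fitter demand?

14

Early-start schedule: T1@1, T2@1, T3@1, T4@1.
Load per shift: shift 1: 14, shift 2: 8, shift 3: 8, shift 4: 4, shift 5: 0.
Peak is 14.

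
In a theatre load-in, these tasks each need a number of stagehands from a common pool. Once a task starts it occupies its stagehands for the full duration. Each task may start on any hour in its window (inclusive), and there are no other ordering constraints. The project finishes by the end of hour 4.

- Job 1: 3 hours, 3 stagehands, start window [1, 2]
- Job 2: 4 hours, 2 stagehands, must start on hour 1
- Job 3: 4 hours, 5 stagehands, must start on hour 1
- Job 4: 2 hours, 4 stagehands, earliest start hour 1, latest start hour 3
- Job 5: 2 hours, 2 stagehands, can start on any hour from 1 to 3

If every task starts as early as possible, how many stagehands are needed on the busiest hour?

Early-start schedule: Job 1@1, Job 2@1, Job 3@1, Job 4@1, Job 5@1.
Load per hour: hour 1: 16, hour 2: 16, hour 3: 10, hour 4: 7.
Peak is 16.

16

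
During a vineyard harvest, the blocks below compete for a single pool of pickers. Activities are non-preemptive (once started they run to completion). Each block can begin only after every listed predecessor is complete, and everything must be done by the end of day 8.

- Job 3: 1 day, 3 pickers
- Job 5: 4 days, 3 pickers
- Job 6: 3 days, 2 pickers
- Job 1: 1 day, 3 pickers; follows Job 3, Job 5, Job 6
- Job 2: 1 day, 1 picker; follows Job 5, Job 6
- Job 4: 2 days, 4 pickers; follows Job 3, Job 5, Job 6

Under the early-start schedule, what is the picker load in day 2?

At early start, day 2 has: Job 5, Job 6.
Demand: 3 + 2 = 5.

5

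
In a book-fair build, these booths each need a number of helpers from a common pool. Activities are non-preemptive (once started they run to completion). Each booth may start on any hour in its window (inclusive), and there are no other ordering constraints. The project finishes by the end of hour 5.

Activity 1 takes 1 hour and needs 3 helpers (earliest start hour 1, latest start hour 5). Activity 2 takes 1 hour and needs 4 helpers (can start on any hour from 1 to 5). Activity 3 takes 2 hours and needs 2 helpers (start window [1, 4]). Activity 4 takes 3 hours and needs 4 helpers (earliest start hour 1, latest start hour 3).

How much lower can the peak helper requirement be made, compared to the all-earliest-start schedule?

7

Early-start peak: h1:13  h2:6  h3:4  h4:0  h5:0 ⇒ 13.
Leveled (Activity 1@1, Activity 2@2, Activity 3@1, Activity 4@3): h1:5  h2:6  h3:4  h4:4  h5:4 ⇒ 6.
Reduction 13 − 6 = 7.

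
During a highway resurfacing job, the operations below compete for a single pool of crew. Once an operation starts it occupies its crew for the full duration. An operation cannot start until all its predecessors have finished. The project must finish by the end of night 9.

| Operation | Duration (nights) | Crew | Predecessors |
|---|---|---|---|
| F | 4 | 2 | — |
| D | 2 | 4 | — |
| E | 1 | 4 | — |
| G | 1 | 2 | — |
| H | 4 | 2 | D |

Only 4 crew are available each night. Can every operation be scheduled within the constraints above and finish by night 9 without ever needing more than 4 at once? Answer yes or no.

Schedule F@3, D@1, E@7, G@8, H@3: n1:4  n2:4  n3:4  n4:4  n5:4  n6:4  n7:4  n8:2  n9:0 — peak 4 ≤ 4.

yes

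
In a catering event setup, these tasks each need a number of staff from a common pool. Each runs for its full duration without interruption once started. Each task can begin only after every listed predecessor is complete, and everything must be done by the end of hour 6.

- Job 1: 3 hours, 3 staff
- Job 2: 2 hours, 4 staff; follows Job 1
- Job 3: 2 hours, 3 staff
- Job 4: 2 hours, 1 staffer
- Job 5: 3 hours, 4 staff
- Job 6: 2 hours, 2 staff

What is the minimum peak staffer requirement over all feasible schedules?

Early-start (Job 1@1, Job 2@4, Job 3@1, Job 4@1, Job 5@1, Job 6@1) gives peak 13: h1:13  h2:13  h3:7  h4:4  h5:4  h6:0.
Shift Job 2→5, Job 5→4, Job 6→3.
Schedule Job 1@1, Job 2@5, Job 3@1, Job 4@1, Job 5@4, Job 6@3: h1:7  h2:7  h3:5  h4:6  h5:8  h6:8 — peak 8.

8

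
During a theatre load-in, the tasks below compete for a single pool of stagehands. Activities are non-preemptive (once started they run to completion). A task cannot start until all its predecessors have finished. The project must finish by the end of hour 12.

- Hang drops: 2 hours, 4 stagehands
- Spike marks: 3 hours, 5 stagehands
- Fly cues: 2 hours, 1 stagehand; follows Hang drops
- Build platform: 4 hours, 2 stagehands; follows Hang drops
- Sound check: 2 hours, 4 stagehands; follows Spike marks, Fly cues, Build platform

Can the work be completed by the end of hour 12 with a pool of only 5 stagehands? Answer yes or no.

yes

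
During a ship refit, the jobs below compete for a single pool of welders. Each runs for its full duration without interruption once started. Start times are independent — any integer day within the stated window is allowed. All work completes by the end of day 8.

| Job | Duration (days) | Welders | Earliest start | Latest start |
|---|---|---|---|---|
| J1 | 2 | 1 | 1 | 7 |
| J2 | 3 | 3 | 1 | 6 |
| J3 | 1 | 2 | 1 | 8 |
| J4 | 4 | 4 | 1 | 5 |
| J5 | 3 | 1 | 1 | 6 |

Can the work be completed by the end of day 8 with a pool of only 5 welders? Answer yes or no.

yes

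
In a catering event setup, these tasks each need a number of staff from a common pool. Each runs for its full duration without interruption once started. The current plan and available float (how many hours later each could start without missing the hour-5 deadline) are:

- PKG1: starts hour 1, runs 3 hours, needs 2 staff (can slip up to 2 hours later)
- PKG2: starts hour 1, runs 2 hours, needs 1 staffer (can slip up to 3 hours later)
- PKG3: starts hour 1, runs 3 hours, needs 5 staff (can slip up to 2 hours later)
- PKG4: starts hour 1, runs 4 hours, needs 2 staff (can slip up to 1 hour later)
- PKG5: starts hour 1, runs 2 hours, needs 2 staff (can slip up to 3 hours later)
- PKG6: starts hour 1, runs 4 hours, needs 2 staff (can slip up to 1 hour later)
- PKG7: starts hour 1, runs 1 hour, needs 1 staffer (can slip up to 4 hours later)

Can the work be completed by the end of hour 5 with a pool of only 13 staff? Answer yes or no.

yes

Schedule PKG1@1, PKG2@1, PKG3@3, PKG4@1, PKG5@1, PKG6@1, PKG7@1: h1:10  h2:9  h3:11  h4:9  h5:5 — peak 11 ≤ 13.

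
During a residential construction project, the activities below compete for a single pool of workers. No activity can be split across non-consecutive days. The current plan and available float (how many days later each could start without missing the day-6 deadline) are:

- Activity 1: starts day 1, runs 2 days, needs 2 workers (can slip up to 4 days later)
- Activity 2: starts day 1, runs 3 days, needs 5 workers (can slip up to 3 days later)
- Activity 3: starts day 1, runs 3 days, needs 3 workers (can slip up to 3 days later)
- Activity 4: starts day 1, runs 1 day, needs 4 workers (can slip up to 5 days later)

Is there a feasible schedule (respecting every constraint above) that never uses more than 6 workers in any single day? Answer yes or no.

The minimum achievable peak is 7; 6 < 7, so no feasible schedule stays within the cap.

no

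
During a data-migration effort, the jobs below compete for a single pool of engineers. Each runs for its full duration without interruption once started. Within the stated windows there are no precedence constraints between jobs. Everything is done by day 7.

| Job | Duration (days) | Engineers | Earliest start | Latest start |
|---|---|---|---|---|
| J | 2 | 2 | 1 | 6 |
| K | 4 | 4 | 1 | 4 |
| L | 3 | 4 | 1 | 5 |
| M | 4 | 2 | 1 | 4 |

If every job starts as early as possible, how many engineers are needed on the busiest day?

Early-start schedule: J@1, K@1, L@1, M@1.
Load per day: day 1: 12, day 2: 12, day 3: 10, day 4: 6, day 5: 0, day 6: 0, day 7: 0.
Peak is 12.

12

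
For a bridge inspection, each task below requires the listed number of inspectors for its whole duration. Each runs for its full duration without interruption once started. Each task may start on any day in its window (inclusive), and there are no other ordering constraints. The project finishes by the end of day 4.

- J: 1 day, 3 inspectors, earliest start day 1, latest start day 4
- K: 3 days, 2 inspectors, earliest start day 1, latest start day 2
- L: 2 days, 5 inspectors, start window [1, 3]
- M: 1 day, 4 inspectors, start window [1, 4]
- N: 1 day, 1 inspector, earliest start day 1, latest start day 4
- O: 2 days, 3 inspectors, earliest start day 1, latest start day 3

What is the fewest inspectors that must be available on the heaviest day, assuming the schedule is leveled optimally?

Early-start (J@1, K@1, L@1, M@1, N@1, O@1) gives peak 18: d1:18  d2:10  d3:2  d4:0.
Shift J→2, K→2, L→3.
Schedule J@2, K@2, L@3, M@1, N@1, O@1: d1:8  d2:8  d3:7  d4:7 — peak 8.
Total inspector-days = 30 over 4 days ⇒ peak ≥ ⌈30/4⌉ = 8, so 8 is optimal.

8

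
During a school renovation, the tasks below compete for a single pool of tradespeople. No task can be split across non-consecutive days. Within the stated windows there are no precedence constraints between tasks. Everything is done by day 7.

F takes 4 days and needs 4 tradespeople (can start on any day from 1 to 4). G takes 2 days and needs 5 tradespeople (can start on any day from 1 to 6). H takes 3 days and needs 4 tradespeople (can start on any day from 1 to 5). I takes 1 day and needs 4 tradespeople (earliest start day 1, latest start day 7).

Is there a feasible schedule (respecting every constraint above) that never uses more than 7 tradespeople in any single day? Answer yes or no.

The minimum achievable peak is 8; 7 < 8, so no feasible schedule stays within the cap.

no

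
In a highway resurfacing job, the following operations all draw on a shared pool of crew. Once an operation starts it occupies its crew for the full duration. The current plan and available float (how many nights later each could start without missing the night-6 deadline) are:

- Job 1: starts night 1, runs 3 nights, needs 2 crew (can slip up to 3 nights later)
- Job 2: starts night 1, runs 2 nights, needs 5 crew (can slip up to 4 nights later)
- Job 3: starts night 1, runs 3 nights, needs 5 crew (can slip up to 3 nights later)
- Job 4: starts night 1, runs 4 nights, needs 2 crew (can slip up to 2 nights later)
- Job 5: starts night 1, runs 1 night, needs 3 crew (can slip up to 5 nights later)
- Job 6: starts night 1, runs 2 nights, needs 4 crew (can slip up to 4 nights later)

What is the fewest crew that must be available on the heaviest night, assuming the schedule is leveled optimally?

9

Early-start (Job 1@1, Job 2@1, Job 3@1, Job 4@1, Job 5@1, Job 6@1) gives peak 21: n1:21  n2:18  n3:9  n4:2  n5:0  n6:0.
Shift Job 3→3, Job 5→6, Job 6→5.
Schedule Job 1@1, Job 2@1, Job 3@3, Job 4@1, Job 5@6, Job 6@5: n1:9  n2:9  n3:9  n4:7  n5:9  n6:7 — peak 9.
Total crew member-nights = 50 over 6 nights ⇒ peak ≥ ⌈50/6⌉ = 9, so 9 is optimal.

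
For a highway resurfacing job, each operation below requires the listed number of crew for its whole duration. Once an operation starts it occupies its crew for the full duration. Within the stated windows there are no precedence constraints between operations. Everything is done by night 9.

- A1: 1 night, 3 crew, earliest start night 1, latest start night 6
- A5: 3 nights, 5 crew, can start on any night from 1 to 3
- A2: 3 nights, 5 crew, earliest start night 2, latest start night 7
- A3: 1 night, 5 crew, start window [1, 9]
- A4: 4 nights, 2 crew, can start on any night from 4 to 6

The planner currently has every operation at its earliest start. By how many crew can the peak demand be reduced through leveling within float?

6

Early-start peak: n1:13  n2:10  n3:10  n4:7  n5:2  n6:2  n7:2  n8:0  n9:0 ⇒ 13.
Leveled (A1@1, A5@2, A2@5, A3@8, A4@4): n1:3  n2:5  n3:5  n4:7  n5:7  n6:7  n7:7  n8:5  n9:0 ⇒ 7.
Reduction 13 − 7 = 6.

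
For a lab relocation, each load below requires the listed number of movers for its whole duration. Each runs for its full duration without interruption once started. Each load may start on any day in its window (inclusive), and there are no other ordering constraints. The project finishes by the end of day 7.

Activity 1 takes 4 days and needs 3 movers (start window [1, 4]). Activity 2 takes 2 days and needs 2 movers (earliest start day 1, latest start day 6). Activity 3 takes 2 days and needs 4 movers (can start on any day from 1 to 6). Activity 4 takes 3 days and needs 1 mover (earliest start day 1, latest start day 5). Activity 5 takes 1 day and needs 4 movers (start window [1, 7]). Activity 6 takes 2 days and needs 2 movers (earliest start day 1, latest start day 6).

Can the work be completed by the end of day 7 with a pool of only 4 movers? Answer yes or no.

no

Total mover-days = 35; over 7 days the average is 35/7 > 4, so some day must exceed 4.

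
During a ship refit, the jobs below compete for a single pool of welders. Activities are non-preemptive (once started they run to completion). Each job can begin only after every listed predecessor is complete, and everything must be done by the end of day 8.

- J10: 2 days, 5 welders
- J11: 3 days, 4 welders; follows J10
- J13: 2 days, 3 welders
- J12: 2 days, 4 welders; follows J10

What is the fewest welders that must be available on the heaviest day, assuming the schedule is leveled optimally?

7

Early-start (J10@1, J11@3, J13@1, J12@3) gives peak 8: d1:8  d2:8  d3:8  d4:8  d5:4  d6:0  d7:0  d8:0.
Shift J13→3, J12→6.
Schedule J10@1, J11@3, J13@3, J12@6: d1:5  d2:5  d3:7  d4:7  d5:4  d6:4  d7:4  d8:0 — peak 7.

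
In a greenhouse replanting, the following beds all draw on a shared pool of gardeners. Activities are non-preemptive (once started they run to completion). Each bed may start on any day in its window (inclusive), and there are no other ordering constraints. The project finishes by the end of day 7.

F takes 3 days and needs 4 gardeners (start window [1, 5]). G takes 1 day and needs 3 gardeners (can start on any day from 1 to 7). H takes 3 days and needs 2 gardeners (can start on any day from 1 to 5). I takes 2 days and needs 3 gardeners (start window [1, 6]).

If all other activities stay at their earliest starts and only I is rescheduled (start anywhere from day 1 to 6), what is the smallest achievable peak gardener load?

I@1: d1:12  d2:9  d3:6  d4:0  d5:0  d6:0  d7:0 → peak 12
I@2: d1:9  d2:9  d3:9  d4:0  d5:0  d6:0  d7:0 → peak 9
I@3: d1:9  d2:6  d3:9  d4:3  d5:0  d6:0  d7:0 → peak 9
I@4: d1:9  d2:6  d3:6  d4:3  d5:3  d6:0  d7:0 → peak 9
I@5: d1:9  d2:6  d3:6  d4:0  d5:3  d6:3  d7:0 → peak 9
I@6: d1:9  d2:6  d3:6  d4:0  d5:0  d6:3  d7:3 → peak 9
Best is I@2, peak 9.

9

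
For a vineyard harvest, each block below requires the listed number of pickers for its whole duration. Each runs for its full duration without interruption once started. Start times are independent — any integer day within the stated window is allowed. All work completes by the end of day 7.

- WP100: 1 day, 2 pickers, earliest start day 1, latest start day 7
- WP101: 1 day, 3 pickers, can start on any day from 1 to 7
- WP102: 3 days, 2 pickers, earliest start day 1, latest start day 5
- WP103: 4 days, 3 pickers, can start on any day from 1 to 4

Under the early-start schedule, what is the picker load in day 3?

At early start, day 3 has: WP102, WP103.
Demand: 2 + 3 = 5.

5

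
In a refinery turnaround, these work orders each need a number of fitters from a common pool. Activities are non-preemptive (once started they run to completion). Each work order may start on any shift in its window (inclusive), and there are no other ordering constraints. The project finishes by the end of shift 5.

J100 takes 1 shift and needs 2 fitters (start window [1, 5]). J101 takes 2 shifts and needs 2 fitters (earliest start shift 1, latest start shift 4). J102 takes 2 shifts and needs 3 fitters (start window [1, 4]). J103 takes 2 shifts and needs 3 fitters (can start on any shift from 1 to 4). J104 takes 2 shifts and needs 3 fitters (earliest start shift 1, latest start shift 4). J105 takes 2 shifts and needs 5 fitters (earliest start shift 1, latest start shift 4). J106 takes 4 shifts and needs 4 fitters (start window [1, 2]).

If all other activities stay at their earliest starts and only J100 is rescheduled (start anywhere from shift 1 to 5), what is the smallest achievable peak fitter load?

20

J100@1: s1:22  s2:20  s3:4  s4:4  s5:0 → peak 22
J100@2: s1:20  s2:22  s3:4  s4:4  s5:0 → peak 22
J100@3: s1:20  s2:20  s3:6  s4:4  s5:0 → peak 20
J100@4: s1:20  s2:20  s3:4  s4:6  s5:0 → peak 20
J100@5: s1:20  s2:20  s3:4  s4:4  s5:2 → peak 20
Best is J100@3, peak 20.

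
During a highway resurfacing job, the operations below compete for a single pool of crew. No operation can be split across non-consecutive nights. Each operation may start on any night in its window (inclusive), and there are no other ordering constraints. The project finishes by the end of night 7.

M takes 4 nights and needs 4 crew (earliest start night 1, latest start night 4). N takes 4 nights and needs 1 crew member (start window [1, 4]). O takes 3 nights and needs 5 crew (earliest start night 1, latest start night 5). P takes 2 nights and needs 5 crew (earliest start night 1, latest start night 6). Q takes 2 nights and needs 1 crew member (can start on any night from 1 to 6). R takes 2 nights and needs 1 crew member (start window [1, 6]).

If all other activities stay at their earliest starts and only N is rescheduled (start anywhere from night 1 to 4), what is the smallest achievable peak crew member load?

16

N@1: n1:17  n2:17  n3:10  n4:5  n5:0  n6:0  n7:0 → peak 17
N@2: n1:16  n2:17  n3:10  n4:5  n5:1  n6:0  n7:0 → peak 17
N@3: n1:16  n2:16  n3:10  n4:5  n5:1  n6:1  n7:0 → peak 16
N@4: n1:16  n2:16  n3:9  n4:5  n5:1  n6:1  n7:1 → peak 16
Best is N@3, peak 16.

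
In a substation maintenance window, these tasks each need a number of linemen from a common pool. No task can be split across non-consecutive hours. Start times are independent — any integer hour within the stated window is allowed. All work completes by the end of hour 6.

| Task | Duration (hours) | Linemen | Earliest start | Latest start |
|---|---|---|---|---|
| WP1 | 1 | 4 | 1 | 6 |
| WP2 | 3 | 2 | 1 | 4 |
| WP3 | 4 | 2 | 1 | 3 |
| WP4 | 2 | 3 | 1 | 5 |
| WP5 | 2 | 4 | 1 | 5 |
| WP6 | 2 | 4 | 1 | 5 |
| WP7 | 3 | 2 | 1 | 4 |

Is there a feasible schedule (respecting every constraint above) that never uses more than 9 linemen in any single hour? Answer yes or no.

Schedule WP1@1, WP2@1, WP3@1, WP4@2, WP5@4, WP6@5, WP7@2: h1:8  h2:9  h3:9  h4:8  h5:8  h6:4 — peak 9 ≤ 9.

yes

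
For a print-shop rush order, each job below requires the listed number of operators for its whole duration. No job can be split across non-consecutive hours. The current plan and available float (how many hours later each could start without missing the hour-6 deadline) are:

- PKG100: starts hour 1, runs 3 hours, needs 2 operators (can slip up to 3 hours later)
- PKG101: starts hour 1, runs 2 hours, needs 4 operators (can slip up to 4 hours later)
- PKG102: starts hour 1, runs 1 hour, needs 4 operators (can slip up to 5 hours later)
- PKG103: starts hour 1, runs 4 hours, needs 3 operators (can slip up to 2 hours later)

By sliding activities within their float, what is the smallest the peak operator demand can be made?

7

Early-start (PKG100@1, PKG101@1, PKG102@1, PKG103@1) gives peak 13: h1:13  h2:9  h3:5  h4:3  h5:0  h6:0.
Shift PKG102→4, PKG103→3.
Schedule PKG100@1, PKG101@1, PKG102@4, PKG103@3: h1:6  h2:6  h3:5  h4:7  h5:3  h6:3 — peak 7.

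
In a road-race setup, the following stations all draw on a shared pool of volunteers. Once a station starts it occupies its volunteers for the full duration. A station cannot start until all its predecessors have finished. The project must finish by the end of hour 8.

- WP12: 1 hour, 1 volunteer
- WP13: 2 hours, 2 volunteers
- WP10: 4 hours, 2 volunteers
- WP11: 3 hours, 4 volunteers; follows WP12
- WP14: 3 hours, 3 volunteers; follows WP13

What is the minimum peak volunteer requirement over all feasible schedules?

Early-start (WP12@1, WP13@1, WP10@1, WP11@2, WP14@3) gives peak 9: h1:5  h2:8  h3:9  h4:9  h5:3  h6:0  h7:0  h8:0.
Shift WP11→6.
Schedule WP12@1, WP13@1, WP10@1, WP11@6, WP14@3: h1:5  h2:4  h3:5  h4:5  h5:3  h6:4  h7:4  h8:4 — peak 5.
Total volunteer-hours = 34 over 8 hours ⇒ peak ≥ ⌈34/8⌉ = 5, so 5 is optimal.

5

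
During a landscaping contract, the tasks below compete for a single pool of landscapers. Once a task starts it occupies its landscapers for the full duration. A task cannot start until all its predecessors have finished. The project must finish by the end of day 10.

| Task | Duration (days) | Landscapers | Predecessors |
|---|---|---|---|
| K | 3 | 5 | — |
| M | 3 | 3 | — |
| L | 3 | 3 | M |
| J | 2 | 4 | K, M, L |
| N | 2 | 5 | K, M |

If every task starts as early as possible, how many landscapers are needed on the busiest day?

Early-start schedule: K@1, M@1, L@4, J@7, N@4.
Load per day: day 1: 8, day 2: 8, day 3: 8, day 4: 8, day 5: 8, day 6: 3, day 7: 4, day 8: 4, day 9: 0, day 10: 0.
Peak is 8.

8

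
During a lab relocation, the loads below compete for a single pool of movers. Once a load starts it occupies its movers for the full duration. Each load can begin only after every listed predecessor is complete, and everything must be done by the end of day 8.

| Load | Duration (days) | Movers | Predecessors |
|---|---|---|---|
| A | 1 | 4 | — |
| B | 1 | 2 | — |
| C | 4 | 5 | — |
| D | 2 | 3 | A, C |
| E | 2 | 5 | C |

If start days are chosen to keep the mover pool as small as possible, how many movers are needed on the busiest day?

8

Early-start (A@1, B@1, C@1, D@5, E@5) gives peak 11: d1:11  d2:5  d3:5  d4:5  d5:8  d6:8  d7:0  d8:0.
Shift C→2, D→6, E→6.
Schedule A@1, B@1, C@2, D@6, E@6: d1:6  d2:5  d3:5  d4:5  d5:5  d6:8  d7:8  d8:0 — peak 8.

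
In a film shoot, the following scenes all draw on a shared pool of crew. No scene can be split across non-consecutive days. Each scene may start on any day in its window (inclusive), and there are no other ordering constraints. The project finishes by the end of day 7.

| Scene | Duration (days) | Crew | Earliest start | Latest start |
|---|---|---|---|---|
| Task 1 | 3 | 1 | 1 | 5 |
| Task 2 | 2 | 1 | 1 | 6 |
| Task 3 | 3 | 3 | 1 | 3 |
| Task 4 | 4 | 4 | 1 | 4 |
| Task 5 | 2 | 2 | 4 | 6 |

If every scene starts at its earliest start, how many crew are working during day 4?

At early start, day 4 has: Task 4, Task 5.
Demand: 4 + 2 = 6.

6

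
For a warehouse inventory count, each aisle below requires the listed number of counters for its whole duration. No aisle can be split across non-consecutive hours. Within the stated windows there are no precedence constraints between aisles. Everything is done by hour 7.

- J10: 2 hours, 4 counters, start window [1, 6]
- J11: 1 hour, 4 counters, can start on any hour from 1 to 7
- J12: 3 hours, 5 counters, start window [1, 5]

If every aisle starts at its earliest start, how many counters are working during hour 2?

9

At early start, hour 2 has: J10, J12.
Demand: 4 + 5 = 9.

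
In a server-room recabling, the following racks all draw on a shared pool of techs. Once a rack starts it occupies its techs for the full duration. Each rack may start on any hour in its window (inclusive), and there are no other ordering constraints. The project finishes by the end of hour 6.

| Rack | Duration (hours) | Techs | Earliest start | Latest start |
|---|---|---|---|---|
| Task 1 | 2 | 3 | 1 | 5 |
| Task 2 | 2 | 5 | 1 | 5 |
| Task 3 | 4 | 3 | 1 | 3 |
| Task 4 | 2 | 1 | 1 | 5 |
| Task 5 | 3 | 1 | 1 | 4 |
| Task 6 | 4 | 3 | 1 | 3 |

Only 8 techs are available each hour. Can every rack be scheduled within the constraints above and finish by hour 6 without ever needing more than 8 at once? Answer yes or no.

yes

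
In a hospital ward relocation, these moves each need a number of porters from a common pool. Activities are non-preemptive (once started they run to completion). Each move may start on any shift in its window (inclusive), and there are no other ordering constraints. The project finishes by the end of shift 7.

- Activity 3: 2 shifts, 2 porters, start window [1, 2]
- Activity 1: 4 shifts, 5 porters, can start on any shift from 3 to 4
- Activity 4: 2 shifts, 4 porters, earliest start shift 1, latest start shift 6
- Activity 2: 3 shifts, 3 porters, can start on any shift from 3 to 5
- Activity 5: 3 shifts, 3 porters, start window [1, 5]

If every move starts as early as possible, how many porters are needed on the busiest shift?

11

Early-start schedule: Activity 3@1, Activity 1@3, Activity 4@1, Activity 2@3, Activity 5@1.
Load per shift: shift 1: 9, shift 2: 9, shift 3: 11, shift 4: 8, shift 5: 8, shift 6: 5, shift 7: 0.
Peak is 11.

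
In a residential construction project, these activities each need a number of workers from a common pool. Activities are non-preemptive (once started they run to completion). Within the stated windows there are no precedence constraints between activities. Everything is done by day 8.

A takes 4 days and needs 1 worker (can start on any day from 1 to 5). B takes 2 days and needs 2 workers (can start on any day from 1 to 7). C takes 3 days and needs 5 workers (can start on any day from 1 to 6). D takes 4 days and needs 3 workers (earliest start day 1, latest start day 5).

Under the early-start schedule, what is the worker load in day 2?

At early start, day 2 has: A, B, C, D.
Demand: 1 + 2 + 5 + 3 = 11.

11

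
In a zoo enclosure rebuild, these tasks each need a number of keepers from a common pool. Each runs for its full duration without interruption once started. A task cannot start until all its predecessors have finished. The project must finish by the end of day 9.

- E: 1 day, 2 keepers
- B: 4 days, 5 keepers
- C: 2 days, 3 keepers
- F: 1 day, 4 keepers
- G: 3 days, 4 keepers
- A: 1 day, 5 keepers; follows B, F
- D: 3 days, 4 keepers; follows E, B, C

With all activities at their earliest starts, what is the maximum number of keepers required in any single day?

Early-start schedule: E@1, B@1, C@1, F@1, G@1, A@5, D@5.
Load per day: day 1: 18, day 2: 12, day 3: 9, day 4: 5, day 5: 9, day 6: 4, day 7: 4, day 8: 0, day 9: 0.
Peak is 18.

18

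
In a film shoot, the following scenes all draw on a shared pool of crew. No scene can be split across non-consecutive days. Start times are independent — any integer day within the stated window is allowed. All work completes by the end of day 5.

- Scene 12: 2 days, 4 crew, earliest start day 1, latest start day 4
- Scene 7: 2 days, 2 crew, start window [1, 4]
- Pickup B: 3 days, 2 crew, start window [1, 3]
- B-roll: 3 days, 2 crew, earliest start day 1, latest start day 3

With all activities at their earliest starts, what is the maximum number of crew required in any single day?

Early-start schedule: Scene 12@1, Scene 7@1, Pickup B@1, B-roll@1.
Load per day: day 1: 10, day 2: 10, day 3: 4, day 4: 0, day 5: 0.
Peak is 10.

10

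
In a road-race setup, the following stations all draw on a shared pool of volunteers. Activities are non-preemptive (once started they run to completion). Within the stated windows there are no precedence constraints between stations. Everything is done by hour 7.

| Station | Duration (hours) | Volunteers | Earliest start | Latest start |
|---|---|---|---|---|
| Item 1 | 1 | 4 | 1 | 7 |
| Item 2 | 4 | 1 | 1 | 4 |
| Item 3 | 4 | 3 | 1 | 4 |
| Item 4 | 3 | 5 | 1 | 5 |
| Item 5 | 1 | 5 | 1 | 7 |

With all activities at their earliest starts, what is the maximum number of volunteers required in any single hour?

18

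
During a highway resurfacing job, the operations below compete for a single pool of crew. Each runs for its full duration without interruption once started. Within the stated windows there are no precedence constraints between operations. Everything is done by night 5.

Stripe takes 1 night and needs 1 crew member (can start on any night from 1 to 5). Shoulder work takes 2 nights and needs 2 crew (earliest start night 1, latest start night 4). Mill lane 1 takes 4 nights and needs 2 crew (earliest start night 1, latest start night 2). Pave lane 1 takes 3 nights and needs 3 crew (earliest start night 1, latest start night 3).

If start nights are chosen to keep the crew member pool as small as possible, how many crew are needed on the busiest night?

Early-start (Stripe@1, Shoulder work@1, Mill lane 1@1, Pave lane 1@1) gives peak 8: n1:8  n2:7  n3:5  n4:2  n5:0.
Shift Pave lane 1→3.
Schedule Stripe@1, Shoulder work@1, Mill lane 1@1, Pave lane 1@3: n1:5  n2:4  n3:5  n4:5  n5:3 — peak 5.
Total crew member-nights = 22 over 5 nights ⇒ peak ≥ ⌈22/5⌉ = 5, so 5 is optimal.

5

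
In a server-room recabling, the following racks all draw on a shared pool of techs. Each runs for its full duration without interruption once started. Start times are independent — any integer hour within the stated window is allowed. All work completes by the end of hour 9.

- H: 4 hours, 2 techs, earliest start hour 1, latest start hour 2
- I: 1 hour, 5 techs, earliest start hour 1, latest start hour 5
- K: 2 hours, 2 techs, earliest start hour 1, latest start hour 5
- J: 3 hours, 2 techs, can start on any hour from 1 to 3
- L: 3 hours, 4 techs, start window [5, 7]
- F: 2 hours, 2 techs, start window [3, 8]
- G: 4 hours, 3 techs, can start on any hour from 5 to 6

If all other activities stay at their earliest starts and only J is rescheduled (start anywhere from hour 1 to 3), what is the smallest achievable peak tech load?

J@1: h1:11  h2:6  h3:6  h4:4  h5:7  h6:7  h7:7  h8:3  h9:0 → peak 11
J@2: h1:9  h2:6  h3:6  h4:6  h5:7  h6:7  h7:7  h8:3  h9:0 → peak 9
J@3: h1:9  h2:4  h3:6  h4:6  h5:9  h6:7  h7:7  h8:3  h9:0 → peak 9
Best is J@2, peak 9.

9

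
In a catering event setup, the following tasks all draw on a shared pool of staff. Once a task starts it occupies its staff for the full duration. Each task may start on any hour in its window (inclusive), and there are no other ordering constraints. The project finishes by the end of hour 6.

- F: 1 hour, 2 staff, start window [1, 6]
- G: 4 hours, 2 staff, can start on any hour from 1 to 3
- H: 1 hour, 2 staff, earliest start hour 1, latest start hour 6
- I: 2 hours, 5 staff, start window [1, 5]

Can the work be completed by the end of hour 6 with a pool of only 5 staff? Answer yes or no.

Schedule F@1, G@1, H@2, I@5: h1:4  h2:4  h3:2  h4:2  h5:5  h6:5 — peak 5 ≤ 5.

yes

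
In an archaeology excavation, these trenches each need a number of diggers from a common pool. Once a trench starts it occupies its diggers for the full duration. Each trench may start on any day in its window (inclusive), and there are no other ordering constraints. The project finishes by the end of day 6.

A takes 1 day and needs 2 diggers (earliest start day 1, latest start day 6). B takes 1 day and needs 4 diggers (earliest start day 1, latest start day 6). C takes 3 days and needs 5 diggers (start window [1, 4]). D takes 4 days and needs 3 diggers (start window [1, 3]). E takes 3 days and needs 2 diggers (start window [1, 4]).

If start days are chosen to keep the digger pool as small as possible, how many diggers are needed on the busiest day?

Early-start (A@1, B@1, C@1, D@1, E@1) gives peak 16: d1:16  d2:10  d3:10  d4:3  d5:0  d6:0.
Shift C→4, D→2.
Schedule A@1, B@1, C@4, D@2, E@1: d1:8  d2:5  d3:5  d4:8  d5:8  d6:5 — peak 8.

8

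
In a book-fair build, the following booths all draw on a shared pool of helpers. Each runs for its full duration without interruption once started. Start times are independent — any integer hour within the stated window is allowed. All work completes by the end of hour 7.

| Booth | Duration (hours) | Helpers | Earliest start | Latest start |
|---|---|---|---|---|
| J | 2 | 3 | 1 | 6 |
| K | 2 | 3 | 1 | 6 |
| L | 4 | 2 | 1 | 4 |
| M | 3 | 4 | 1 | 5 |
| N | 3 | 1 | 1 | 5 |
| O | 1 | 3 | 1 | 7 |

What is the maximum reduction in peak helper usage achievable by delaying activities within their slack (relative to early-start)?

10

Early-start peak: h1:16  h2:13  h3:7  h4:2  h5:0  h6:0  h7:0 ⇒ 16.
Leveled (J@1, K@3, L@2, M@5, N@2, O@1): h1:6  h2:6  h3:6  h4:6  h5:6  h6:4  h7:4 ⇒ 6.
Reduction 16 − 6 = 10.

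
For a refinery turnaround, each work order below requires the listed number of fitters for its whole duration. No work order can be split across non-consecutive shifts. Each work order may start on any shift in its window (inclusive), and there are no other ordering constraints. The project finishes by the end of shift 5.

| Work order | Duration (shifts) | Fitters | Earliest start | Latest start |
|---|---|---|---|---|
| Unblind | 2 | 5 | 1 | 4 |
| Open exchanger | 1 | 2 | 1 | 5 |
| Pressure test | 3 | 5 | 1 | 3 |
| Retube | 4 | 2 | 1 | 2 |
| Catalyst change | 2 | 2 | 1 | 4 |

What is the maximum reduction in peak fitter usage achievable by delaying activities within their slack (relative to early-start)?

7

Early-start peak: s1:16  s2:14  s3:7  s4:2  s5:0 ⇒ 16.
Leveled (Unblind@1, Open exchanger@1, Pressure test@3, Retube@1, Catalyst change@2): s1:9  s2:9  s3:9  s4:7  s5:5 ⇒ 9.
Reduction 16 − 9 = 7.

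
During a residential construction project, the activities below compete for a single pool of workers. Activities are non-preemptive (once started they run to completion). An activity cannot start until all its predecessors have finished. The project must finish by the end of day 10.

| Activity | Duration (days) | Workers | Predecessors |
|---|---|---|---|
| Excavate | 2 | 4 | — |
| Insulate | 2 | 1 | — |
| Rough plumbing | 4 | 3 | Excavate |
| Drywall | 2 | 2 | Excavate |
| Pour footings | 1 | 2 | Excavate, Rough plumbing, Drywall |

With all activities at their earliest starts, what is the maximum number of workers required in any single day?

5

Early-start schedule: Excavate@1, Insulate@1, Rough plumbing@3, Drywall@3, Pour footings@7.
Load per day: day 1: 5, day 2: 5, day 3: 5, day 4: 5, day 5: 3, day 6: 3, day 7: 2, day 8: 0, day 9: 0, day 10: 0.
Peak is 5.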